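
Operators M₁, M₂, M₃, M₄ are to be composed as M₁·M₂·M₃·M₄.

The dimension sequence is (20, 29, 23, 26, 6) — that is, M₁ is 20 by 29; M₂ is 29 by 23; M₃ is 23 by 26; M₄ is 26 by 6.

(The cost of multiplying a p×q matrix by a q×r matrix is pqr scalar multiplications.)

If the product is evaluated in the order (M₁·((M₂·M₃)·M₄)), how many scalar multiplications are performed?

(M₂·M₃): 29×23 by 23×26 → 29×26, cost 29·23·26 = 17342
((M₂·M₃)·M₄): 29×26 by 26×6 → 29×6, cost 29·26·6 = 4524; cumulative 21866
(M₁·((M₂·M₃)·M₄)): 20×29 by 29×6 → 20×6, cost 20·29·6 = 3480; cumulative 25346
Total: 25346 scalar multiplications.

25346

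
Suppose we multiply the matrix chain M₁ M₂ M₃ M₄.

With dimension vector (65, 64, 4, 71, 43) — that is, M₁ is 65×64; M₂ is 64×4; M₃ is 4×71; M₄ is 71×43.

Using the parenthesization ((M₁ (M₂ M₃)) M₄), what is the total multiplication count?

511981

(M₂ M₃): 64×4 by 4×71 → 64×71, cost 64·4·71 = 18176
(M₁ (M₂ M₃)): 65×64 by 64×71 → 65×71, cost 65·64·71 = 295360; cumulative 313536
((M₁ (M₂ M₃)) M₄): 65×71 by 71×43 → 65×43, cost 65·71·43 = 198445; cumulative 511981
Total: 511981 scalar multiplications.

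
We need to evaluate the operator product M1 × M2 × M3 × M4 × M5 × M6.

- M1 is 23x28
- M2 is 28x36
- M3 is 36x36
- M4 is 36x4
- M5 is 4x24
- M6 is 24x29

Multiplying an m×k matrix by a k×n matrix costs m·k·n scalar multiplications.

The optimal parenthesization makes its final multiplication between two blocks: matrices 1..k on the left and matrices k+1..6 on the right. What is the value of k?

4

Adjacent pairs: M1M2 = 23·28·36 = 23184; M2M3 = 28·36·36 = 36288; M3M4 = 36·36·4 = 5184; M4M5 = 36·4·24 = 3456; M5M6 = 4·24·29 = 2784.
Length 3: M1..M3: k=1: 0+36288+23·28·36=59472; k=2: 23184+0+23·36·36=52992 → min 52992 | M2..M4: k=2: 0+5184+28·36·4=9216; k=3: 36288+0+28·36·4=40320 → min 9216 | M3..M5: k=3: 0+3456+36·36·24=34560; k=4: 5184+0+36·4·24=8640 → min 8640 | M4..M6: k=4: 0+2784+36·4·29=6960; k=5: 3456+0+36·24·29=28512 → min 6960.
Length 4: M1..M4: k=1: 0+9216+23·28·4=11792; k=2: 23184+5184+23·36·4=31680; k=3: 52992+0+23·36·4=56304 → min 11792 | M2..M5: k=2: 0+8640+28·36·24=32832; k=3: 36288+3456+28·36·24=63936; k=4: 9216+0+28·4·24=11904 → min 11904 | M3..M6: k=3: 0+6960+36·36·29=44544; k=4: 5184+2784+36·4·29=12144; k=5: 8640+0+36·24·29=33696 → min 12144.
Length 5: M1..M5: k=1: 0+11904+23·28·24=27360; k=2: 23184+8640+23·36·24=51696; k=3: 52992+3456+23·36·24=76320; k=4: 11792+0+23·4·24=14000 → min 14000 | M2..M6: k=2: 0+12144+28·36·29=41376; k=3: 36288+6960+28·36·29=72480; k=4: 9216+2784+28·4·29=15248; k=5: 11904+0+28·24·29=31392 → min 15248.
Top-level splits: k=1: (M1..M1)·(M2..M6) → 0+15248+23·28·29 = 33924; k=2: (M1..M2)·(M3..M6) → 23184+12144+23·36·29 = 59340; k=3: (M1..M3)·(M4..M6) → 52992+6960+23·36·29 = 83964; k=4: (M1..M4)·(M5..M6) → 11792+2784+23·4·29 = 17244; k=5: (M1..M5)·(M6..M6) → 14000+0+23·24·29 = 30008.
Best split is after M4, i.e. k = 4.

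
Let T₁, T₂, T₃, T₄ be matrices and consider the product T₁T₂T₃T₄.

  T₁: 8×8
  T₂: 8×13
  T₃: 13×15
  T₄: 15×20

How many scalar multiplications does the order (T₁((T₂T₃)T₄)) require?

5240

(T₂T₃): 8×13 by 13×15 → 8×15, cost 8·13·15 = 1560
((T₂T₃)T₄): 8×15 by 15×20 → 8×20, cost 8·15·20 = 2400; cumulative 3960
(T₁((T₂T₃)T₄)): 8×8 by 8×20 → 8×20, cost 8·8·20 = 1280; cumulative 5240
Total: 5240 scalar multiplications.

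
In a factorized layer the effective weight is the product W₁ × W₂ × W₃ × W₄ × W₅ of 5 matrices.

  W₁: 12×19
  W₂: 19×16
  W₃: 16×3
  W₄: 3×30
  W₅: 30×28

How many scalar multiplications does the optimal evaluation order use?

Adjacent pairs: W₁W₂ = 12·19·16 = 3648; W₂W₃ = 19·16·3 = 912; W₃W₄ = 16·3·30 = 1440; W₄W₅ = 3·30·28 = 2520.
Length 3: W₁..W₃: k=1: 0+912+12·19·3=1596; k=2: 3648+0+12·16·3=4224 → min 1596 | W₂..W₄: k=2: 0+1440+19·16·30=10560; k=3: 912+0+19·3·30=2622 → min 2622 | W₃..W₅: k=3: 0+2520+16·3·28=3864; k=4: 1440+0+16·30·28=14880 → min 3864.
Length 4: W₁..W₄: k=1: 0+2622+12·19·30=9462; k=2: 3648+1440+12·16·30=10848; k=3: 1596+0+12·3·30=2676 → min 2676 | W₂..W₅: k=2: 0+3864+19·16·28=12376; k=3: 912+2520+19·3·28=5028; k=4: 2622+0+19·30·28=18582 → min 5028.
Length 5: W₁..W₅: k=1: 0+5028+12·19·28=11412; k=2: 3648+3864+12·16·28=12888; k=3: 1596+2520+12·3·28=5124; k=4: 2676+0+12·30·28=12756 → min 5124.
Optimal order: ((W₁ × (W₂ × W₃)) × (W₄ × W₅)) with cost 5124.

5124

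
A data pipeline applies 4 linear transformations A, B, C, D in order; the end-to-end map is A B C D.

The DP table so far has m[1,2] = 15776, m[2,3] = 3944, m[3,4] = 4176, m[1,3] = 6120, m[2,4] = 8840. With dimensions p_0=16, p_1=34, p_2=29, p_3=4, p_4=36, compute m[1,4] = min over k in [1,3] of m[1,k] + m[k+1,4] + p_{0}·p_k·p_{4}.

8424

m[1,4] = min over k∈[1,3] of m[1,k]+m[k+1,4]+p_{0}·p_k·p_{4}.
k=1: 0 + 8840 + 16·34·36 = 28424; k=2: 15776 + 4176 + 16·29·36 = 36656; k=3: 6120 + 0 + 16·4·36 = 8424.
Minimum: 8424 at k=3.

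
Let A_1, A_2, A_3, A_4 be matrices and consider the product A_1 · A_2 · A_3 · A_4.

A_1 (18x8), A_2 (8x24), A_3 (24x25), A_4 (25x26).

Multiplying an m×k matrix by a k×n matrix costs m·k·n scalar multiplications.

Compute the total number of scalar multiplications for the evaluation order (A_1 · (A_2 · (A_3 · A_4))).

(A_3 · A_4): 24×25 by 25×26 → 24×26, cost 24·25·26 = 15600
(A_2 · (A_3 · A_4)): 8×24 by 24×26 → 8×26, cost 8·24·26 = 4992; cumulative 20592
(A_1 · (A_2 · (A_3 · A_4))): 18×8 by 8×26 → 18×26, cost 18·8·26 = 3744; cumulative 24336
Total: 24336 scalar multiplications.

24336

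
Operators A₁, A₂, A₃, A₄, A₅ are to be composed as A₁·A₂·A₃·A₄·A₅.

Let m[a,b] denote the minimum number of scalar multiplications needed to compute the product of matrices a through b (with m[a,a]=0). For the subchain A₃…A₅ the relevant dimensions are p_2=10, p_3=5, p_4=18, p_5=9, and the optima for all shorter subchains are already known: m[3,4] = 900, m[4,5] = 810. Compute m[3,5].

1260

m[3,5] = min over k∈[3,4] of m[3,k]+m[k+1,5]+p_{2}·p_k·p_{5}.
k=3: 0 + 810 + 10·5·9 = 1260; k=4: 900 + 0 + 10·18·9 = 2520.
Minimum: 1260 at k=3.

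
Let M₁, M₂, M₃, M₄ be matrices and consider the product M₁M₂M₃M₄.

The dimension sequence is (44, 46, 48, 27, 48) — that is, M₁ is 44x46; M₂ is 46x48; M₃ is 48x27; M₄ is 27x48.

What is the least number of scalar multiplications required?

171288

Adjacent pairs: M₁M₂ = 44·46·48 = 97152; M₂M₃ = 46·48·27 = 59616; M₃M₄ = 48·27·48 = 62208.
Length 3: M₁..M₃: k=1: 0+59616+44·46·27=114264; k=2: 97152+0+44·48·27=154176 → min 114264 | M₂..M₄: k=2: 0+62208+46·48·48=168192; k=3: 59616+0+46·27·48=119232 → min 119232.
Length 4: M₁..M₄: k=1: 0+119232+44·46·48=216384; k=2: 97152+62208+44·48·48=260736; k=3: 114264+0+44·27·48=171288 → min 171288.
Optimal order: ((M₁(M₂M₃))M₄) with cost 171288.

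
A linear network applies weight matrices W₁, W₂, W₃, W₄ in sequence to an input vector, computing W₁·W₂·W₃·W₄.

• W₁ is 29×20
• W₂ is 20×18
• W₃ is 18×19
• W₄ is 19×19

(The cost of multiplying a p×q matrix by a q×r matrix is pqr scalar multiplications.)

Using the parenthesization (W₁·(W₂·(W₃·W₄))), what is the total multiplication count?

(W₃·W₄): 18×19 by 19×19 → 18×19, cost 18·19·19 = 6498
(W₂·(W₃·W₄)): 20×18 by 18×19 → 20×19, cost 20·18·19 = 6840; cumulative 13338
(W₁·(W₂·(W₃·W₄))): 29×20 by 20×19 → 29×19, cost 29·20·19 = 11020; cumulative 24358
Total: 24358 scalar multiplications.

24358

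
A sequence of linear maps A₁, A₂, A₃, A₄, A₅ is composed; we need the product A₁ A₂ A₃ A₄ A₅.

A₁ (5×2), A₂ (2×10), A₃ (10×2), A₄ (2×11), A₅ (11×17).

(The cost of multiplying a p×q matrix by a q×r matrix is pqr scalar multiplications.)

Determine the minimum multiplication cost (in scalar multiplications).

604

Adjacent pairs: A₁A₂ = 5·2·10 = 100; A₂A₃ = 2·10·2 = 40; A₃A₄ = 10·2·11 = 220; A₄A₅ = 2·11·17 = 374.
Length 3: A₁..A₃: k=1: 0+40+5·2·2=60; k=2: 100+0+5·10·2=200 → min 60 | A₂..A₄: k=2: 0+220+2·10·11=440; k=3: 40+0+2·2·11=84 → min 84 | A₃..A₅: k=3: 0+374+10·2·17=714; k=4: 220+0+10·11·17=2090 → min 714.
Length 4: A₁..A₄: k=1: 0+84+5·2·11=194; k=2: 100+220+5·10·11=870; k=3: 60+0+5·2·11=170 → min 170 | A₂..A₅: k=2: 0+714+2·10·17=1054; k=3: 40+374+2·2·17=482; k=4: 84+0+2·11·17=458 → min 458.
Length 5: A₁..A₅: k=1: 0+458+5·2·17=628; k=2: 100+714+5·10·17=1664; k=3: 60+374+5·2·17=604; k=4: 170+0+5·11·17=1105 → min 604.
Optimal order: ((A₁ (A₂ A₃)) (A₄ A₅)) with cost 604.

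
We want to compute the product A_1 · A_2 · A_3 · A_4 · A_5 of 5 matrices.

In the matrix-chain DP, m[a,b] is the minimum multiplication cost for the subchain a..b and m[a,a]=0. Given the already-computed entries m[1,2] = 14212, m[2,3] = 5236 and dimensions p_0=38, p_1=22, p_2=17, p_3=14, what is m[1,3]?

16940

m[1,3] = min over k∈[1,2] of m[1,k]+m[k+1,3]+p_{0}·p_k·p_{3}.
k=1: 0 + 5236 + 38·22·14 = 16940; k=2: 14212 + 0 + 38·17·14 = 23256.
Minimum: 16940 at k=1.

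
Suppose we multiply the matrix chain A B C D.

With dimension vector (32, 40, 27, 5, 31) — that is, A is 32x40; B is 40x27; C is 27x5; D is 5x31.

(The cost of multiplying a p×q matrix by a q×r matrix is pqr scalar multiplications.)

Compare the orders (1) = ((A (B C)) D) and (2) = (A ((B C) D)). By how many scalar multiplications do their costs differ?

34520

Order (1) = ((A (B C)) D): (B C): 40×27 by 27×5 → 40×5, cost 40·27·5 = 5400; (A (B C)): 32×40 by 40×5 → 32×5, cost 32·40·5 = 6400; cumulative 11800; ((A (B C)) D): 32×5 by 5×31 → 32×31, cost 32·5·31 = 4960; cumulative 16760. Total 16760.
Order (2) = (A ((B C) D)): (B C): 40×27 by 27×5 → 40×5, cost 40·27·5 = 5400; ((B C) D): 40×5 by 5×31 → 40×31, cost 40·5·31 = 6200; cumulative 11600; (A ((B C) D)): 32×40 by 40×31 → 32×31, cost 32·40·31 = 39680; cumulative 51280. Total 51280.
Difference: |16760 − 51280| = 34520.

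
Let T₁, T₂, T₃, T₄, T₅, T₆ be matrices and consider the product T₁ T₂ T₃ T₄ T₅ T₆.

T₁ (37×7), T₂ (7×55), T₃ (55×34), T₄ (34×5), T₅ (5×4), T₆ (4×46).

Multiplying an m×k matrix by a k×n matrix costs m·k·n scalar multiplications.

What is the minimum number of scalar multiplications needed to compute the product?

17544

Adjacent pairs: T₁T₂ = 37·7·55 = 14245; T₂T₃ = 7·55·34 = 13090; T₃T₄ = 55·34·5 = 9350; T₄T₅ = 34·5·4 = 680; T₅T₆ = 5·4·46 = 920.
Length 3: T₁..T₃: k=1: 0+13090+37·7·34=21896; k=2: 14245+0+37·55·34=83435 → min 21896 | T₂..T₄: k=2: 0+9350+7·55·5=11275; k=3: 13090+0+7·34·5=14280 → min 11275 | T₃..T₅: k=3: 0+680+55·34·4=8160; k=4: 9350+0+55·5·4=10450 → min 8160 | T₄..T₆: k=4: 0+920+34·5·46=8740; k=5: 680+0+34·4·46=6936 → min 6936.
Length 4: T₁..T₄: k=1: 0+11275+37·7·5=12570; k=2: 14245+9350+37·55·5=33770; k=3: 21896+0+37·34·5=28186 → min 12570 | T₂..T₅: k=2: 0+8160+7·55·4=9700; k=3: 13090+680+7·34·4=14722; k=4: 11275+0+7·5·4=11415 → min 9700 | T₃..T₆: k=3: 0+6936+55·34·46=92956; k=4: 9350+920+55·5·46=22920; k=5: 8160+0+55·4·46=18280 → min 18280.
Length 5: T₁..T₅: k=1: 0+9700+37·7·4=10736; k=2: 14245+8160+37·55·4=30545; k=3: 21896+680+37·34·4=27608; k=4: 12570+0+37·5·4=13310 → min 10736 | T₂..T₆: k=2: 0+18280+7·55·46=35990; k=3: 13090+6936+7·34·46=30974; k=4: 11275+920+7·5·46=13805; k=5: 9700+0+7·4·46=10988 → min 10988.
Length 6: T₁..T₆: k=1: 0+10988+37·7·46=22902; k=2: 14245+18280+37·55·46=126135; k=3: 21896+6936+37·34·46=86700; k=4: 12570+920+37·5·46=22000; k=5: 10736+0+37·4·46=17544 → min 17544.
Optimal order: ((T₁ (T₂ (T₃ (T₄ T₅)))) T₆) with cost 17544.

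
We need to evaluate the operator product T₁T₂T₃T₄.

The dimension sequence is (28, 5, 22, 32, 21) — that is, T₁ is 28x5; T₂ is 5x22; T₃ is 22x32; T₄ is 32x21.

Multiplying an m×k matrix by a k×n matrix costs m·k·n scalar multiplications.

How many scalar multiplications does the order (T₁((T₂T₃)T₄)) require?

(T₂T₃): 5×22 by 22×32 → 5×32, cost 5·22·32 = 3520
((T₂T₃)T₄): 5×32 by 32×21 → 5×21, cost 5·32·21 = 3360; cumulative 6880
(T₁((T₂T₃)T₄)): 28×5 by 5×21 → 28×21, cost 28·5·21 = 2940; cumulative 9820
Total: 9820 scalar multiplications.

9820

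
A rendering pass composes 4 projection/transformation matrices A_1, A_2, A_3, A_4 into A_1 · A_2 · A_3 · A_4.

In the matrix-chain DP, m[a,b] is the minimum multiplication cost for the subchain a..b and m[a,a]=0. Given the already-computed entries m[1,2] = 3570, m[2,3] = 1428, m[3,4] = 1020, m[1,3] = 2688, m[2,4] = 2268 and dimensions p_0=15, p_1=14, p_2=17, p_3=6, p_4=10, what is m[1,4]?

3588

m[1,4] = min over k∈[1,3] of m[1,k]+m[k+1,4]+p_{0}·p_k·p_{4}.
k=1: 0 + 2268 + 15·14·10 = 4368; k=2: 3570 + 1020 + 15·17·10 = 7140; k=3: 2688 + 0 + 15·6·10 = 3588.
Minimum: 3588 at k=3.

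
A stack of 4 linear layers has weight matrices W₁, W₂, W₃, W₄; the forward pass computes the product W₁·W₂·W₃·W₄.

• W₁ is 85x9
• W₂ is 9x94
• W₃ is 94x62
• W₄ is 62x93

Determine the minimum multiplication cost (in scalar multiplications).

Adjacent pairs: W₁W₂ = 85·9·94 = 71910; W₂W₃ = 9·94·62 = 52452; W₃W₄ = 94·62·93 = 542004.
Length 3: W₁..W₃: k=1: 0+52452+85·9·62=99882; k=2: 71910+0+85·94·62=567290 → min 99882 | W₂..W₄: k=2: 0+542004+9·94·93=620682; k=3: 52452+0+9·62·93=104346 → min 104346.
Length 4: W₁..W₄: k=1: 0+104346+85·9·93=175491; k=2: 71910+542004+85·94·93=1356984; k=3: 99882+0+85·62·93=589992 → min 175491.
Optimal order: (W₁·((W₂·W₃)·W₄)) with cost 175491.

175491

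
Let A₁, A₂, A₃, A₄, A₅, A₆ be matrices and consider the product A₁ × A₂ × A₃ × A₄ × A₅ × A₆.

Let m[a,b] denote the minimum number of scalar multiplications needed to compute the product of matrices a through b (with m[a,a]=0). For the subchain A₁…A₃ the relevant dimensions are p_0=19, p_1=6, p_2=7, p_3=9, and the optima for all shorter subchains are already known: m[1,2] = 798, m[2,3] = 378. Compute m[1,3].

1404

m[1,3] = min over k∈[1,2] of m[1,k]+m[k+1,3]+p_{0}·p_k·p_{3}.
k=1: 0 + 378 + 19·6·9 = 1404; k=2: 798 + 0 + 19·7·9 = 1995.
Minimum: 1404 at k=1.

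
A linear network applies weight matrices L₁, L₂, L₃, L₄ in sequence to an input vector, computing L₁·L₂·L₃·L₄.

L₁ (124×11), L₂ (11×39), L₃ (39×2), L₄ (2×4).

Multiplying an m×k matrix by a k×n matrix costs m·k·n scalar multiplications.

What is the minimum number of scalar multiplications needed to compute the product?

Adjacent pairs: L₁L₂ = 124·11·39 = 53196; L₂L₃ = 11·39·2 = 858; L₃L₄ = 39·2·4 = 312.
Length 3: L₁..L₃: k=1: 0+858+124·11·2=3586; k=2: 53196+0+124·39·2=62868 → min 3586 | L₂..L₄: k=2: 0+312+11·39·4=2028; k=3: 858+0+11·2·4=946 → min 946.
Length 4: L₁..L₄: k=1: 0+946+124·11·4=6402; k=2: 53196+312+124·39·4=72852; k=3: 3586+0+124·2·4=4578 → min 4578.
Optimal order: ((L₁·(L₂·L₃))·L₄) with cost 4578.

4578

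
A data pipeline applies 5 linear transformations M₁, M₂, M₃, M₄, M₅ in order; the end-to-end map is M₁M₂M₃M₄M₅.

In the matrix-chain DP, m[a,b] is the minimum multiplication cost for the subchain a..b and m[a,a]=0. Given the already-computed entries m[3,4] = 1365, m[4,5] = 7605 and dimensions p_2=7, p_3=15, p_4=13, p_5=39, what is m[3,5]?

4914

m[3,5] = min over k∈[3,4] of m[3,k]+m[k+1,5]+p_{2}·p_k·p_{5}.
k=3: 0 + 7605 + 7·15·39 = 11700; k=4: 1365 + 0 + 7·13·39 = 4914.
Minimum: 4914 at k=4.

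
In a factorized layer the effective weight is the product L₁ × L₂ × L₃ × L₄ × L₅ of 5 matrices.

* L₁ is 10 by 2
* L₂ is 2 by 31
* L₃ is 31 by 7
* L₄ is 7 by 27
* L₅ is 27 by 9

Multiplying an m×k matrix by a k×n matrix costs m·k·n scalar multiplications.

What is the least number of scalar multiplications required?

Adjacent pairs: L₁L₂ = 10·2·31 = 620; L₂L₃ = 2·31·7 = 434; L₃L₄ = 31·7·27 = 5859; L₄L₅ = 7·27·9 = 1701.
Length 3: L₁..L₃: k=1: 0+434+10·2·7=574; k=2: 620+0+10·31·7=2790 → min 574 | L₂..L₄: k=2: 0+5859+2·31·27=7533; k=3: 434+0+2·7·27=812 → min 812 | L₃..L₅: k=3: 0+1701+31·7·9=3654; k=4: 5859+0+31·27·9=13392 → min 3654.
Length 4: L₁..L₄: k=1: 0+812+10·2·27=1352; k=2: 620+5859+10·31·27=14849; k=3: 574+0+10·7·27=2464 → min 1352 | L₂..L₅: k=2: 0+3654+2·31·9=4212; k=3: 434+1701+2·7·9=2261; k=4: 812+0+2·27·9=1298 → min 1298.
Length 5: L₁..L₅: k=1: 0+1298+10·2·9=1478; k=2: 620+3654+10·31·9=7064; k=3: 574+1701+10·7·9=2905; k=4: 1352+0+10·27·9=3782 → min 1478.
Optimal order: (L₁ × (((L₂ × L₃) × L₄) × L₅)) with cost 1478.

1478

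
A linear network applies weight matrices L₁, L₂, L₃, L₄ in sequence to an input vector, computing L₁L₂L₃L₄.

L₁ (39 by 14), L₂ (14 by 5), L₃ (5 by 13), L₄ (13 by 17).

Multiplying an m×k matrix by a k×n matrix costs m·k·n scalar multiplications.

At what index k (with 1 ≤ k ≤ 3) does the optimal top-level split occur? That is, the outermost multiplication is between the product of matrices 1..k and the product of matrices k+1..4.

Adjacent pairs: L₁L₂ = 39·14·5 = 2730; L₂L₃ = 14·5·13 = 910; L₃L₄ = 5·13·17 = 1105.
Length 3: L₁..L₃: k=1: 0+910+39·14·13=8008; k=2: 2730+0+39·5·13=5265 → min 5265 | L₂..L₄: k=2: 0+1105+14·5·17=2295; k=3: 910+0+14·13·17=4004 → min 2295.
Top-level splits: k=1: (L₁..L₁)·(L₂..L₄) → 0+2295+39·14·17 = 11577; k=2: (L₁..L₂)·(L₃..L₄) → 2730+1105+39·5·17 = 7150; k=3: (L₁..L₃)·(L₄..L₄) → 5265+0+39·13·17 = 13884.
Best split is after L₂, i.e. k = 2.

2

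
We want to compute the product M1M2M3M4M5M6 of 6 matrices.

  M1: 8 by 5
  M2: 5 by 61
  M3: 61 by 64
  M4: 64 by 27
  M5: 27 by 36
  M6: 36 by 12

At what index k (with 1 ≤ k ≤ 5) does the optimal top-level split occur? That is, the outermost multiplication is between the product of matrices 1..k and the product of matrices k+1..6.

1

Adjacent pairs: M1M2 = 8·5·61 = 2440; M2M3 = 5·61·64 = 19520; M3M4 = 61·64·27 = 105408; M4M5 = 64·27·36 = 62208; M5M6 = 27·36·12 = 11664.
Length 3: M1..M3: k=1: 0+19520+8·5·64=22080; k=2: 2440+0+8·61·64=33672 → min 22080 | M2..M4: k=2: 0+105408+5·61·27=113643; k=3: 19520+0+5·64·27=28160 → min 28160 | M3..M5: k=3: 0+62208+61·64·36=202752; k=4: 105408+0+61·27·36=164700 → min 164700 | M4..M6: k=4: 0+11664+64·27·12=32400; k=5: 62208+0+64·36·12=89856 → min 32400.
Length 4: M1..M4: k=1: 0+28160+8·5·27=29240; k=2: 2440+105408+8·61·27=121024; k=3: 22080+0+8·64·27=35904 → min 29240 | M2..M5: k=2: 0+164700+5·61·36=175680; k=3: 19520+62208+5·64·36=93248; k=4: 28160+0+5·27·36=33020 → min 33020 | M3..M6: k=3: 0+32400+61·64·12=79248; k=4: 105408+11664+61·27·12=136836; k=5: 164700+0+61·36·12=191052 → min 79248.
Length 5: M1..M5: k=1: 0+33020+8·5·36=34460; k=2: 2440+164700+8·61·36=184708; k=3: 22080+62208+8·64·36=102720; k=4: 29240+0+8·27·36=37016 → min 34460 | M2..M6: k=2: 0+79248+5·61·12=82908; k=3: 19520+32400+5·64·12=55760; k=4: 28160+11664+5·27·12=41444; k=5: 33020+0+5·36·12=35180 → min 35180.
Top-level splits: k=1: (M1..M1)·(M2..M6) → 0+35180+8·5·12 = 35660; k=2: (M1..M2)·(M3..M6) → 2440+79248+8·61·12 = 87544; k=3: (M1..M3)·(M4..M6) → 22080+32400+8·64·12 = 60624; k=4: (M1..M4)·(M5..M6) → 29240+11664+8·27·12 = 43496; k=5: (M1..M5)·(M6..M6) → 34460+0+8·36·12 = 37916.
Best split is after M1, i.e. k = 1.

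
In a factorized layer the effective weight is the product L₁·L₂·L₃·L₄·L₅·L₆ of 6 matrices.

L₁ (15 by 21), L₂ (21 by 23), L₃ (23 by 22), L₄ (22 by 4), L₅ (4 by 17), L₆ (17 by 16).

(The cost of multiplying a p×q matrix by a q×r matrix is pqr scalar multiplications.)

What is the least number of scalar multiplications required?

7264

Adjacent pairs: L₁L₂ = 15·21·23 = 7245; L₂L₃ = 21·23·22 = 10626; L₃L₄ = 23·22·4 = 2024; L₄L₅ = 22·4·17 = 1496; L₅L₆ = 4·17·16 = 1088.
Length 3: L₁..L₃: k=1: 0+10626+15·21·22=17556; k=2: 7245+0+15·23·22=14835 → min 14835 | L₂..L₄: k=2: 0+2024+21·23·4=3956; k=3: 10626+0+21·22·4=12474 → min 3956 | L₃..L₅: k=3: 0+1496+23·22·17=10098; k=4: 2024+0+23·4·17=3588 → min 3588 | L₄..L₆: k=4: 0+1088+22·4·16=2496; k=5: 1496+0+22·17·16=7480 → min 2496.
Length 4: L₁..L₄: k=1: 0+3956+15·21·4=5216; k=2: 7245+2024+15·23·4=10649; k=3: 14835+0+15·22·4=16155 → min 5216 | L₂..L₅: k=2: 0+3588+21·23·17=11799; k=3: 10626+1496+21·22·17=19976; k=4: 3956+0+21·4·17=5384 → min 5384 | L₃..L₆: k=3: 0+2496+23·22·16=10592; k=4: 2024+1088+23·4·16=4584; k=5: 3588+0+23·17·16=9844 → min 4584.
Length 5: L₁..L₅: k=1: 0+5384+15·21·17=10739; k=2: 7245+3588+15·23·17=16698; k=3: 14835+1496+15·22·17=21941; k=4: 5216+0+15·4·17=6236 → min 6236 | L₂..L₆: k=2: 0+4584+21·23·16=12312; k=3: 10626+2496+21·22·16=20514; k=4: 3956+1088+21·4·16=6388; k=5: 5384+0+21·17·16=11096 → min 6388.
Length 6: L₁..L₆: k=1: 0+6388+15·21·16=11428; k=2: 7245+4584+15·23·16=17349; k=3: 14835+2496+15·22·16=22611; k=4: 5216+1088+15·4·16=7264; k=5: 6236+0+15·17·16=10316 → min 7264.
Optimal order: ((L₁·(L₂·(L₃·L₄)))·(L₅·L₆)) with cost 7264.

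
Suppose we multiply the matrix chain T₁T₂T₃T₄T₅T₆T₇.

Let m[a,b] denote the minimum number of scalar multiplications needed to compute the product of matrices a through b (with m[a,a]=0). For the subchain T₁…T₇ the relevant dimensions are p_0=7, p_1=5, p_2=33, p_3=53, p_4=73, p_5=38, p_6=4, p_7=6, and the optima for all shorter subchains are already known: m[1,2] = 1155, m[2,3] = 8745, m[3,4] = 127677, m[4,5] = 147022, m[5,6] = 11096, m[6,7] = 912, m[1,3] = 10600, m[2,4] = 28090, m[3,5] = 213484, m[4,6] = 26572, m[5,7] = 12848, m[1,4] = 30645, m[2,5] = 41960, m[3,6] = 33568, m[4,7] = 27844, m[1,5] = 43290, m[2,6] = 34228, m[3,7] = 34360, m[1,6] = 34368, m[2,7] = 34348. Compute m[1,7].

m[1,7] = min over k∈[1,6] of m[1,k]+m[k+1,7]+p_{0}·p_k·p_{7}.
k=1: 0 + 34348 + 7·5·6 = 34558; k=2: 1155 + 34360 + 7·33·6 = 36901; k=3: 10600 + 27844 + 7·53·6 = 40670; k=4: 30645 + 12848 + 7·73·6 = 46559; k=5: 43290 + 912 + 7·38·6 = 45798; k=6: 34368 + 0 + 7·4·6 = 34536.
Minimum: 34536 at k=6.

34536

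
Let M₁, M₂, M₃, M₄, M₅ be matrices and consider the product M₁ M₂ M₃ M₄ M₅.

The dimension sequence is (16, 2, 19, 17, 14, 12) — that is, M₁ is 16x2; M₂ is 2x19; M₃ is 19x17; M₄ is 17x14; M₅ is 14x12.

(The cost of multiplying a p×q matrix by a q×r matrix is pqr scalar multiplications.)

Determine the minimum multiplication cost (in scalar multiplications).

1842

Adjacent pairs: M₁M₂ = 16·2·19 = 608; M₂M₃ = 2·19·17 = 646; M₃M₄ = 19·17·14 = 4522; M₄M₅ = 17·14·12 = 2856.
Length 3: M₁..M₃: k=1: 0+646+16·2·17=1190; k=2: 608+0+16·19·17=5776 → min 1190 | M₂..M₄: k=2: 0+4522+2·19·14=5054; k=3: 646+0+2·17·14=1122 → min 1122 | M₃..M₅: k=3: 0+2856+19·17·12=6732; k=4: 4522+0+19·14·12=7714 → min 6732.
Length 4: M₁..M₄: k=1: 0+1122+16·2·14=1570; k=2: 608+4522+16·19·14=9386; k=3: 1190+0+16·17·14=4998 → min 1570 | M₂..M₅: k=2: 0+6732+2·19·12=7188; k=3: 646+2856+2·17·12=3910; k=4: 1122+0+2·14·12=1458 → min 1458.
Length 5: M₁..M₅: k=1: 0+1458+16·2·12=1842; k=2: 608+6732+16·19·12=10988; k=3: 1190+2856+16·17·12=7310; k=4: 1570+0+16·14·12=4258 → min 1842.
Optimal order: (M₁ (((M₂ M₃) M₄) M₅)) with cost 1842.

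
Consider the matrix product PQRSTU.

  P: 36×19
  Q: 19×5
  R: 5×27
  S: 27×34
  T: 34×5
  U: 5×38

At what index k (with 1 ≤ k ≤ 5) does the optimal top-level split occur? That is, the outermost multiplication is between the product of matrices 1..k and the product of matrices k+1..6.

5

Adjacent pairs: PQ = 36·19·5 = 3420; QR = 19·5·27 = 2565; RS = 5·27·34 = 4590; ST = 27·34·5 = 4590; TU = 34·5·38 = 6460.
Length 3: P..R: k=1: 0+2565+36·19·27=21033; k=2: 3420+0+36·5·27=8280 → min 8280 | Q..S: k=2: 0+4590+19·5·34=7820; k=3: 2565+0+19·27·34=20007 → min 7820 | R..T: k=3: 0+4590+5·27·5=5265; k=4: 4590+0+5·34·5=5440 → min 5265 | S..U: k=4: 0+6460+27·34·38=41344; k=5: 4590+0+27·5·38=9720 → min 9720.
Length 4: P..S: k=1: 0+7820+36·19·34=31076; k=2: 3420+4590+36·5·34=14130; k=3: 8280+0+36·27·34=41328 → min 14130 | Q..T: k=2: 0+5265+19·5·5=5740; k=3: 2565+4590+19·27·5=9720; k=4: 7820+0+19·34·5=11050 → min 5740 | R..U: k=3: 0+9720+5·27·38=14850; k=4: 4590+6460+5·34·38=17510; k=5: 5265+0+5·5·38=6215 → min 6215.
Length 5: P..T: k=1: 0+5740+36·19·5=9160; k=2: 3420+5265+36·5·5=9585; k=3: 8280+4590+36·27·5=17730; k=4: 14130+0+36·34·5=20250 → min 9160 | Q..U: k=2: 0+6215+19·5·38=9825; k=3: 2565+9720+19·27·38=31779; k=4: 7820+6460+19·34·38=38828; k=5: 5740+0+19·5·38=9350 → min 9350.
Top-level splits: k=1: (P..P)·(Q..U) → 0+9350+36·19·38 = 35342; k=2: (P..Q)·(R..U) → 3420+6215+36·5·38 = 16475; k=3: (P..R)·(S..U) → 8280+9720+36·27·38 = 54936; k=4: (P..S)·(T..U) → 14130+6460+36·34·38 = 67102; k=5: (P..T)·(U..U) → 9160+0+36·5·38 = 16000.
Best split is after T, i.e. k = 5.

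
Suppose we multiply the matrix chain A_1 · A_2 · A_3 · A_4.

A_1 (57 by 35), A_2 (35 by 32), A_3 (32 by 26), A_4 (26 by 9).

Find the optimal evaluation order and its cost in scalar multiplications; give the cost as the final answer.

Adjacent pairs: A_1A_2 = 57·35·32 = 63840; A_2A_3 = 35·32·26 = 29120; A_3A_4 = 32·26·9 = 7488.
Length 3: A_1..A_3: k=1: 0+29120+57·35·26=80990; k=2: 63840+0+57·32·26=111264 → min 80990 | A_2..A_4: k=2: 0+7488+35·32·9=17568; k=3: 29120+0+35·26·9=37310 → min 17568.
Length 4: A_1..A_4: k=1: 0+17568+57·35·9=35523; k=2: 63840+7488+57·32·9=87744; k=3: 80990+0+57·26·9=94328 → min 35523.
Optimal parenthesization: (A_1 · (A_2 · (A_3 · A_4))) with cost 35523.

35523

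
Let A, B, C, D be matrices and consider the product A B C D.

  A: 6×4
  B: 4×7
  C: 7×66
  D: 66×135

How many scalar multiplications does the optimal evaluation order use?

Adjacent pairs: AB = 6·4·7 = 168; BC = 4·7·66 = 1848; CD = 7·66·135 = 62370.
Length 3: A..C: k=1: 0+1848+6·4·66=3432; k=2: 168+0+6·7·66=2940 → min 2940 | B..D: k=2: 0+62370+4·7·135=66150; k=3: 1848+0+4·66·135=37488 → min 37488.
Length 4: A..D: k=1: 0+37488+6·4·135=40728; k=2: 168+62370+6·7·135=68208; k=3: 2940+0+6·66·135=56400 → min 40728.
Optimal order: (A ((B C) D)) with cost 40728.

40728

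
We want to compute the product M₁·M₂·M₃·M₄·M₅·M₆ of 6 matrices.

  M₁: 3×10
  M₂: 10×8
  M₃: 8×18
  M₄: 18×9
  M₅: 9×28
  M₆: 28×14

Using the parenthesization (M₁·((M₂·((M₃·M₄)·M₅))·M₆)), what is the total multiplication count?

9892

(M₃·M₄): 8×18 by 18×9 → 8×9, cost 8·18·9 = 1296
((M₃·M₄)·M₅): 8×9 by 9×28 → 8×28, cost 8·9·28 = 2016; cumulative 3312
(M₂·((M₃·M₄)·M₅)): 10×8 by 8×28 → 10×28, cost 10·8·28 = 2240; cumulative 5552
((M₂·((M₃·M₄)·M₅))·M₆): 10×28 by 28×14 → 10×14, cost 10·28·14 = 3920; cumulative 9472
(M₁·((M₂·((M₃·M₄)·M₅))·M₆)): 3×10 by 10×14 → 3×14, cost 3·10·14 = 420; cumulative 9892
Total: 9892 scalar multiplications.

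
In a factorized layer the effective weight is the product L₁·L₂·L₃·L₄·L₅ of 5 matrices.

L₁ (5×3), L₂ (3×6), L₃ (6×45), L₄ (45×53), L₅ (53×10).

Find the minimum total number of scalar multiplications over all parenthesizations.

Adjacent pairs: L₁L₂ = 5·3·6 = 90; L₂L₃ = 3·6·45 = 810; L₃L₄ = 6·45·53 = 14310; L₄L₅ = 45·53·10 = 23850.
Length 3: L₁..L₃: k=1: 0+810+5·3·45=1485; k=2: 90+0+5·6·45=1440 → min 1440 | L₂..L₄: k=2: 0+14310+3·6·53=15264; k=3: 810+0+3·45·53=7965 → min 7965 | L₃..L₅: k=3: 0+23850+6·45·10=26550; k=4: 14310+0+6·53·10=17490 → min 17490.
Length 4: L₁..L₄: k=1: 0+7965+5·3·53=8760; k=2: 90+14310+5·6·53=15990; k=3: 1440+0+5·45·53=13365 → min 8760 | L₂..L₅: k=2: 0+17490+3·6·10=17670; k=3: 810+23850+3·45·10=26010; k=4: 7965+0+3·53·10=9555 → min 9555.
Length 5: L₁..L₅: k=1: 0+9555+5·3·10=9705; k=2: 90+17490+5·6·10=17880; k=3: 1440+23850+5·45·10=27540; k=4: 8760+0+5·53·10=11410 → min 9705.
Optimal order: (L₁·(((L₂·L₃)·L₄)·L₅)) with cost 9705.

9705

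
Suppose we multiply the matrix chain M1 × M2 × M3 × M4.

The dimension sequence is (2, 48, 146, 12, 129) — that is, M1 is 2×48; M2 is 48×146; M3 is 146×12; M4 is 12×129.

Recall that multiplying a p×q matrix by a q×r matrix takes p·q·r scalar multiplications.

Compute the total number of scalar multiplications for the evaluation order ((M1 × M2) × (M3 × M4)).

277692

(M1 × M2): 2×48 by 48×146 → 2×146, cost 2·48·146 = 14016
(M3 × M4): 146×12 by 12×129 → 146×129, cost 146·12·129 = 226008
((M1 × M2) × (M3 × M4)): 2×146 by 146×129 → 2×129, cost 2·146·129 = 37668; cumulative 277692
Total: 277692 scalar multiplications.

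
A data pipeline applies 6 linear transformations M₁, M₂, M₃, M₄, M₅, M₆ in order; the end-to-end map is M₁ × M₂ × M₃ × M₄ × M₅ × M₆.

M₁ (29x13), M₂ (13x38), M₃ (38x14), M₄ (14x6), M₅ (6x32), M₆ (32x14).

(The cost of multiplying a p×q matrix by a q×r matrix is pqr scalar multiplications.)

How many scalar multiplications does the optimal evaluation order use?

13542

Adjacent pairs: M₁M₂ = 29·13·38 = 14326; M₂M₃ = 13·38·14 = 6916; M₃M₄ = 38·14·6 = 3192; M₄M₅ = 14·6·32 = 2688; M₅M₆ = 6·32·14 = 2688.
Length 3: M₁..M₃: k=1: 0+6916+29·13·14=12194; k=2: 14326+0+29·38·14=29754 → min 12194 | M₂..M₄: k=2: 0+3192+13·38·6=6156; k=3: 6916+0+13·14·6=8008 → min 6156 | M₃..M₅: k=3: 0+2688+38·14·32=19712; k=4: 3192+0+38·6·32=10488 → min 10488 | M₄..M₆: k=4: 0+2688+14·6·14=3864; k=5: 2688+0+14·32·14=8960 → min 3864.
Length 4: M₁..M₄: k=1: 0+6156+29·13·6=8418; k=2: 14326+3192+29·38·6=24130; k=3: 12194+0+29·14·6=14630 → min 8418 | M₂..M₅: k=2: 0+10488+13·38·32=26296; k=3: 6916+2688+13·14·32=15428; k=4: 6156+0+13·6·32=8652 → min 8652 | M₃..M₆: k=3: 0+3864+38·14·14=11312; k=4: 3192+2688+38·6·14=9072; k=5: 10488+0+38·32·14=27512 → min 9072.
Length 5: M₁..M₅: k=1: 0+8652+29·13·32=20716; k=2: 14326+10488+29·38·32=60078; k=3: 12194+2688+29·14·32=27874; k=4: 8418+0+29·6·32=13986 → min 13986 | M₂..M₆: k=2: 0+9072+13·38·14=15988; k=3: 6916+3864+13·14·14=13328; k=4: 6156+2688+13·6·14=9936; k=5: 8652+0+13·32·14=14476 → min 9936.
Length 6: M₁..M₆: k=1: 0+9936+29·13·14=15214; k=2: 14326+9072+29·38·14=38826; k=3: 12194+3864+29·14·14=21742; k=4: 8418+2688+29·6·14=13542; k=5: 13986+0+29·32·14=26978 → min 13542.
Optimal order: ((M₁ × (M₂ × (M₃ × M₄))) × (M₅ × M₆)) with cost 13542.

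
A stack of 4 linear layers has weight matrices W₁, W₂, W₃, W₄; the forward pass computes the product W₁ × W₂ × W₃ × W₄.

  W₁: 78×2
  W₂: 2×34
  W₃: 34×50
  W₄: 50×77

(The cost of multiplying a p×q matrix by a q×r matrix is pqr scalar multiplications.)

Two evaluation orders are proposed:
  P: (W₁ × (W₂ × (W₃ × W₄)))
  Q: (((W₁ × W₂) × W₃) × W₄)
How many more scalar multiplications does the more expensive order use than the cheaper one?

290056

Order P = (W₁ × (W₂ × (W₃ × W₄))): (W₃ × W₄): 34×50 by 50×77 → 34×77, cost 34·50·77 = 130900; (W₂ × (W₃ × W₄)): 2×34 by 34×77 → 2×77, cost 2·34·77 = 5236; cumulative 136136; (W₁ × (W₂ × (W₃ × W₄))): 78×2 by 2×77 → 78×77, cost 78·2·77 = 12012; cumulative 148148. Total 148148.
Order Q = (((W₁ × W₂) × W₃) × W₄): (W₁ × W₂): 78×2 by 2×34 → 78×34, cost 78·2·34 = 5304; ((W₁ × W₂) × W₃): 78×34 by 34×50 → 78×50, cost 78·34·50 = 132600; cumulative 137904; (((W₁ × W₂) × W₃) × W₄): 78×50 by 50×77 → 78×77, cost 78·50·77 = 300300; cumulative 438204. Total 438204.
Difference: |148148 − 438204| = 290056.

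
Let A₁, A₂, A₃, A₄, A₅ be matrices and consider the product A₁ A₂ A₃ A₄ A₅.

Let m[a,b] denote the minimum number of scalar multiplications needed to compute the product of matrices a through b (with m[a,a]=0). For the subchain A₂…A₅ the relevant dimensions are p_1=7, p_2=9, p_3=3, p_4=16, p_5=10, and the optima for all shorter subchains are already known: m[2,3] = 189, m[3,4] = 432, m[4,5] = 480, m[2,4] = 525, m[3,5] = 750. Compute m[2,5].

879

m[2,5] = min over k∈[2,4] of m[2,k]+m[k+1,5]+p_{1}·p_k·p_{5}.
k=2: 0 + 750 + 7·9·10 = 1380; k=3: 189 + 480 + 7·3·10 = 879; k=4: 525 + 0 + 7·16·10 = 1645.
Minimum: 879 at k=3.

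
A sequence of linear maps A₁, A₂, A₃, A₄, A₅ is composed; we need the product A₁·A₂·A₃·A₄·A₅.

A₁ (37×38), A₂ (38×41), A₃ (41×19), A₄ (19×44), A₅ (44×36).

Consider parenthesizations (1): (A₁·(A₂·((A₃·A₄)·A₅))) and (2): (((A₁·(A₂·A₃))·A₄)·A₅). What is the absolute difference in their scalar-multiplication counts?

60068

Order (1) = (A₁·(A₂·((A₃·A₄)·A₅))): (A₃·A₄): 41×19 by 19×44 → 41×44, cost 41·19·44 = 34276; ((A₃·A₄)·A₅): 41×44 by 44×36 → 41×36, cost 41·44·36 = 64944; cumulative 99220; (A₂·((A₃·A₄)·A₅)): 38×41 by 41×36 → 38×36, cost 38·41·36 = 56088; cumulative 155308; (A₁·(A₂·((A₃·A₄)·A₅))): 37×38 by 38×36 → 37×36, cost 37·38·36 = 50616; cumulative 205924. Total 205924.
Order (2) = (((A₁·(A₂·A₃))·A₄)·A₅): (A₂·A₃): 38×41 by 41×19 → 38×19, cost 38·41·19 = 29602; (A₁·(A₂·A₃)): 37×38 by 38×19 → 37×19, cost 37·38·19 = 26714; cumulative 56316; ((A₁·(A₂·A₃))·A₄): 37×19 by 19×44 → 37×44, cost 37·19·44 = 30932; cumulative 87248; (((A₁·(A₂·A₃))·A₄)·A₅): 37×44 by 44×36 → 37×36, cost 37·44·36 = 58608; cumulative 145856. Total 145856.
Difference: |205924 − 145856| = 60068.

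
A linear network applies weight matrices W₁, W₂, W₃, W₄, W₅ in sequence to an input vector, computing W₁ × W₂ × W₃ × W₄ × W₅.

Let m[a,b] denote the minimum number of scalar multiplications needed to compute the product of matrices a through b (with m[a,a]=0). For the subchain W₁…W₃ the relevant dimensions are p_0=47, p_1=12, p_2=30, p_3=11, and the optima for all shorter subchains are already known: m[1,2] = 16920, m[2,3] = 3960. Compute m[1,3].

m[1,3] = min over k∈[1,2] of m[1,k]+m[k+1,3]+p_{0}·p_k·p_{3}.
k=1: 0 + 3960 + 47·12·11 = 10164; k=2: 16920 + 0 + 47·30·11 = 32430.
Minimum: 10164 at k=1.

10164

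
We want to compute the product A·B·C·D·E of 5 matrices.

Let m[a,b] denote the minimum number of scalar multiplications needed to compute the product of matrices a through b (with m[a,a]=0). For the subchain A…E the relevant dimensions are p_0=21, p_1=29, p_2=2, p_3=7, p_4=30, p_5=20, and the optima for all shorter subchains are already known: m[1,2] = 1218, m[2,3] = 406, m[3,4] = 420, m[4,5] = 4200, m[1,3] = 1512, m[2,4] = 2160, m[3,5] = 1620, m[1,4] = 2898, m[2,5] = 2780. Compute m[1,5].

m[1,5] = min over k∈[1,4] of m[1,k]+m[k+1,5]+p_{0}·p_k·p_{5}.
k=1: 0 + 2780 + 21·29·20 = 14960; k=2: 1218 + 1620 + 21·2·20 = 3678; k=3: 1512 + 4200 + 21·7·20 = 8652; k=4: 2898 + 0 + 21·30·20 = 15498.
Minimum: 3678 at k=2.

3678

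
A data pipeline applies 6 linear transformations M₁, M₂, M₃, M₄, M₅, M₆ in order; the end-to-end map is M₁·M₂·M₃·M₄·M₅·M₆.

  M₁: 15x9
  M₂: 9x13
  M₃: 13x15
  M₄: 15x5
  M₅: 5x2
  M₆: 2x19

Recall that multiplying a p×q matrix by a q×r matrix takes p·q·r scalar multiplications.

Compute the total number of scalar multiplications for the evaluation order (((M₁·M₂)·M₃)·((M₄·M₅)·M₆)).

(M₁·M₂): 15×9 by 9×13 → 15×13, cost 15·9·13 = 1755
((M₁·M₂)·M₃): 15×13 by 13×15 → 15×15, cost 15·13·15 = 2925; cumulative 4680
(M₄·M₅): 15×5 by 5×2 → 15×2, cost 15·5·2 = 150
((M₄·M₅)·M₆): 15×2 by 2×19 → 15×19, cost 15·2·19 = 570; cumulative 720
(((M₁·M₂)·M₃)·((M₄·M₅)·M₆)): 15×15 by 15×19 → 15×19, cost 15·15·19 = 4275; cumulative 9675
Total: 9675 scalar multiplications.

9675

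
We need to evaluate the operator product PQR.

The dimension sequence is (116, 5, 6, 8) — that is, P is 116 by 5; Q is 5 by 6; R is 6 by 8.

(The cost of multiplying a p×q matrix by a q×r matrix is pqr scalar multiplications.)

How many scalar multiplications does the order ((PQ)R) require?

(PQ): 116×5 by 5×6 → 116×6, cost 116·5·6 = 3480
((PQ)R): 116×6 by 6×8 → 116×8, cost 116·6·8 = 5568; cumulative 9048
Total: 9048 scalar multiplications.

9048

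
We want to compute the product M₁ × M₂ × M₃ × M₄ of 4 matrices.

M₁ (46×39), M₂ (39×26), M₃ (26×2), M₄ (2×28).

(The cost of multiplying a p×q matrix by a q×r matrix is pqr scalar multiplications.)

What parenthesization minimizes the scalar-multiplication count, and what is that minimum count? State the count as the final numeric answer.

8192

Adjacent pairs: M₁M₂ = 46·39·26 = 46644; M₂M₃ = 39·26·2 = 2028; M₃M₄ = 26·2·28 = 1456.
Length 3: M₁..M₃: k=1: 0+2028+46·39·2=5616; k=2: 46644+0+46·26·2=49036 → min 5616 | M₂..M₄: k=2: 0+1456+39·26·28=29848; k=3: 2028+0+39·2·28=4212 → min 4212.
Length 4: M₁..M₄: k=1: 0+4212+46·39·28=54444; k=2: 46644+1456+46·26·28=81588; k=3: 5616+0+46·2·28=8192 → min 8192.
Optimal parenthesization: ((M₁ × (M₂ × M₃)) × M₄) with cost 8192.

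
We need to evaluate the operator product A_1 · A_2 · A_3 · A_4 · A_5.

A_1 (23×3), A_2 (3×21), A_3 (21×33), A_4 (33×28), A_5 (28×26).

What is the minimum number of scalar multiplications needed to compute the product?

Adjacent pairs: A_1A_2 = 23·3·21 = 1449; A_2A_3 = 3·21·33 = 2079; A_3A_4 = 21·33·28 = 19404; A_4A_5 = 33·28·26 = 24024.
Length 3: A_1..A_3: k=1: 0+2079+23·3·33=4356; k=2: 1449+0+23·21·33=17388 → min 4356 | A_2..A_4: k=2: 0+19404+3·21·28=21168; k=3: 2079+0+3·33·28=4851 → min 4851 | A_3..A_5: k=3: 0+24024+21·33·26=42042; k=4: 19404+0+21·28·26=34692 → min 34692.
Length 4: A_1..A_4: k=1: 0+4851+23·3·28=6783; k=2: 1449+19404+23·21·28=34377; k=3: 4356+0+23·33·28=25608 → min 6783 | A_2..A_5: k=2: 0+34692+3·21·26=36330; k=3: 2079+24024+3·33·26=28677; k=4: 4851+0+3·28·26=7035 → min 7035.
Length 5: A_1..A_5: k=1: 0+7035+23·3·26=8829; k=2: 1449+34692+23·21·26=48699; k=3: 4356+24024+23·33·26=48114; k=4: 6783+0+23·28·26=23527 → min 8829.
Optimal order: (A_1 · (((A_2 · A_3) · A_4) · A_5)) with cost 8829.

8829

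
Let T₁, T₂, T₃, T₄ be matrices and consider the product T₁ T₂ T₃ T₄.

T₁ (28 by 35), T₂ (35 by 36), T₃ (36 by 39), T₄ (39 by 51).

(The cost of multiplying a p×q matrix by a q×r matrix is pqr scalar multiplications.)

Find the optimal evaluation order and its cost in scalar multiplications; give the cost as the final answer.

Adjacent pairs: T₁T₂ = 28·35·36 = 35280; T₂T₃ = 35·36·39 = 49140; T₃T₄ = 36·39·51 = 71604.
Length 3: T₁..T₃: k=1: 0+49140+28·35·39=87360; k=2: 35280+0+28·36·39=74592 → min 74592 | T₂..T₄: k=2: 0+71604+35·36·51=135864; k=3: 49140+0+35·39·51=118755 → min 118755.
Length 4: T₁..T₄: k=1: 0+118755+28·35·51=168735; k=2: 35280+71604+28·36·51=158292; k=3: 74592+0+28·39·51=130284 → min 130284.
Optimal parenthesization: (((T₁ T₂) T₃) T₄) with cost 130284.

130284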